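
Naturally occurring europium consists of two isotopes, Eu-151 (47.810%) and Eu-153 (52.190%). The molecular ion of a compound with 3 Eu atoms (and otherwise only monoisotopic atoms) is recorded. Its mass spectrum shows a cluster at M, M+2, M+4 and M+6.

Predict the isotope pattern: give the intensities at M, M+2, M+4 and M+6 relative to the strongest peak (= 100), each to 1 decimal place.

28.0 : 91.6 : 100.0 : 36.4

The 3 Eu atoms are independent, so intensities follow the terms of (0.47810 + 0.52190)^3.
P(M) = 0.47810^3 = 0.109284
P(M+2) = 3 × 0.47810^2 × 0.52190^1 = 0.357887
P(M+4) = 3 × 0.47810^1 × 0.52190^2 = 0.390674
P(M+6) = 0.52190^3 = 0.142155
The M+4 peak is largest (0.390674); scaling to 100 gives 28.0 : 91.6 : 100.0 : 36.4.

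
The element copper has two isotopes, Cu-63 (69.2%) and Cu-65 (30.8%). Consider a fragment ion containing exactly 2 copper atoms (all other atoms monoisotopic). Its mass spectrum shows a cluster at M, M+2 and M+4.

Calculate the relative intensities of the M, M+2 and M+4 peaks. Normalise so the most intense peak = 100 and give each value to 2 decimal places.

100.00 : 89.02 : 19.81

Expanding (0.692 + 0.308)^2:
P(M) = 0.692^2 = 0.478864
P(M+2) = 2 × 0.692^1 × 0.308^1 = 0.426272
P(M+4) = 0.308^2 = 0.094864
The M peak is largest (0.478864); scaling to 100 gives 100.00 : 89.02 : 19.81.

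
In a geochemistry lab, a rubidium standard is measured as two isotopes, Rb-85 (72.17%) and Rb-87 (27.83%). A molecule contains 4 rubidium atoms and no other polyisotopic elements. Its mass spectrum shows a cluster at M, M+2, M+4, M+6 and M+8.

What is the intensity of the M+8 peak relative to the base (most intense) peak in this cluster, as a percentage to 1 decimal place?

1.4%

Binomial terms of (0.7217 + 0.2783)^4: M 0.2713, M+2 0.4184, M+4 0.2420, M+6 0.0622, M+8 0.0060 → M+2 is the base peak.
P(M+2) = C(4,1) × 0.7217^3 × 0.2783^1 = 4 × 0.37589809 × 0.2783 = 0.418450 (base)
P(M+8) = C(4,4) × 0.7217^0 × 0.2783^4 = 1 × 1.0000 × 0.00599864 = 0.005999
Relative intensity = 0.005999 / 0.418450 × 100 = 1.4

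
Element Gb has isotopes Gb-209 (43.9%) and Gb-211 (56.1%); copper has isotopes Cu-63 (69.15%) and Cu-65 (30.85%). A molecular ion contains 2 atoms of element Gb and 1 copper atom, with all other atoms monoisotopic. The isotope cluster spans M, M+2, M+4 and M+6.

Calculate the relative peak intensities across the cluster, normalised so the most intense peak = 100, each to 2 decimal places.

Element Gb pattern (n=2): 0.192721 : 0.492558 : 0.314721
Copper pattern (n=1): 0.6915 : 0.3085
Convolve the two distributions (both contribute in 2-u steps):
  M: 0.192721×0.6915 = 0.133267
  M+2: 0.192721×0.3085 + 0.492558×0.6915 = 0.400058
  M+4: 0.492558×0.3085 + 0.314721×0.6915 = 0.369584
  M+6: 0.314721×0.3085 = 0.097091
Scale to base peak (0.400058) = 100: 33.31 : 100.00 : 92.38 : 24.27

33.31 : 100.00 : 92.38 : 24.27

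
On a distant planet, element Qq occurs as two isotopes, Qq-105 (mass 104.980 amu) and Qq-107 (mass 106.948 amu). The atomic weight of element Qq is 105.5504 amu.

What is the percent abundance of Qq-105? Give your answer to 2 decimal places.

Writing the weighted mean with unknown fraction x of Qq-105:
104.980·x + 106.948·(1 − x) = 105.5504
(104.980 − 106.948)·x = 105.5504 − 106.948
x = -1.3976 / -1.968 = 0.71016 → 71.02% Qq-105, 28.98% Qq-107.

71.02%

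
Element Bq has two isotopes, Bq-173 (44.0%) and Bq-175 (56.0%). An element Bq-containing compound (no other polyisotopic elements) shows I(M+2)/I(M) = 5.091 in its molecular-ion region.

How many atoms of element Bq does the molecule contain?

4

For n independent Bq atoms, I(M+2)/I(M) = n · (abundance Bq-175) / (abundance Bq-173) = n · 0.560/0.440.
n = 5.091 × 0.440/0.560 = 4.00 ≈ 4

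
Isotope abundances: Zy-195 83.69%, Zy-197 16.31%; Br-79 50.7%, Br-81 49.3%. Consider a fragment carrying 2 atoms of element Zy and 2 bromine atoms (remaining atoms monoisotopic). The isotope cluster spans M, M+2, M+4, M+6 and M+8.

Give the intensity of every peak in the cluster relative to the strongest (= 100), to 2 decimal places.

Element Zy pattern (n=2): 0.70040161 : 0.27299678 : 0.02660161
Bromine pattern (n=2): 0.257049 : 0.499902 : 0.243049
Convolve the two distributions (both contribute in 2-u steps):
  M: 0.70040161×0.257049 = 0.180038
  M+2: 0.70040161×0.499902 + 0.27299678×0.257049 = 0.420306
  M+4: 0.70040161×0.243049 + 0.27299678×0.499902 + 0.02660161×0.257049 = 0.313541
  M+6: 0.27299678×0.243049 + 0.02660161×0.499902 = 0.079650
  M+8: 0.02660161×0.243049 = 0.006465
Scale to base peak (0.420306) = 100: 42.83 : 100.00 : 74.60 : 18.95 : 1.54

42.83 : 100.00 : 74.60 : 18.95 : 1.54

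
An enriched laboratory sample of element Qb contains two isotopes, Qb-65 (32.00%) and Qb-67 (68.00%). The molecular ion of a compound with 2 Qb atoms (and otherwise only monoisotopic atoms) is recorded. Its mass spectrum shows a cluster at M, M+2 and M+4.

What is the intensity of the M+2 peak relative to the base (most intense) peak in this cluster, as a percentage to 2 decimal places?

Binomial terms of (0.3200 + 0.6800)^2: M 0.1024, M+2 0.4352, M+4 0.4624 → M+4 is the base peak.
P(M+4) = C(2,2) × 0.3200^0 × 0.6800^2 = 1 × 1.0000 × 0.4624 = 0.462400 (base)
P(M+2) = C(2,1) × 0.3200^1 × 0.6800^1 = 2 × 0.3200 × 0.6800 = 0.435200
Relative intensity = 0.435200 / 0.462400 × 100 = 94.12

94.12%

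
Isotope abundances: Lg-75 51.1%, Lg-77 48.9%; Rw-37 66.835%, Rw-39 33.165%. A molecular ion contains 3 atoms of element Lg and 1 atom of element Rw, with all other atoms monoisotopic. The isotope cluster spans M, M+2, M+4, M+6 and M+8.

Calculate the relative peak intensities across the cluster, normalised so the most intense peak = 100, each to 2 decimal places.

23.97 : 80.71 : 100.00 : 53.68 : 10.42

Element Lg pattern (n=3): 0.13343283 : 0.38306451 : 0.36657249 : 0.11693017
Element Rw pattern (n=1): 0.66835 : 0.33165
Convolve the two distributions (both contribute in 2-u steps):
  M: 0.13343283×0.66835 = 0.089180
  M+2: 0.13343283×0.33165 + 0.38306451×0.66835 = 0.300274
  M+4: 0.38306451×0.33165 + 0.36657249×0.66835 = 0.372042
  M+6: 0.36657249×0.33165 + 0.11693017×0.66835 = 0.199724
  M+8: 0.11693017×0.33165 = 0.038780
Scale to base peak (0.372042) = 100: 23.97 : 80.71 : 100.00 : 53.68 : 10.42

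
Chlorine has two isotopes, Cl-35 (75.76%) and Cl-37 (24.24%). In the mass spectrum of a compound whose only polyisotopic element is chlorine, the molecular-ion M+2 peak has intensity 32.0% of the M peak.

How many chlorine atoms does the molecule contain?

The M+2/M ratio from n Cl atoms is n · q/p = n · 0.2424/0.7576.
n = 0.320 × 0.7576/0.2424 = 1.00 ≈ 1

1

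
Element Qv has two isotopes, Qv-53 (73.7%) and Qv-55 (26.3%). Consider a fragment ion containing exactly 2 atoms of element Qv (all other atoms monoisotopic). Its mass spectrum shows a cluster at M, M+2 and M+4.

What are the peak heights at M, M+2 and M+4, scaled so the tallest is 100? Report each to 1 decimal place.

The 2 Qv atoms are independent, so intensities follow the terms of (0.737 + 0.263)^2.
P(M) = 0.737^2 = 0.543169
P(M+2) = 2 × 0.737^1 × 0.263^1 = 0.387662
P(M+4) = 0.263^2 = 0.069169
The M peak is largest (0.543169); scaling to 100 gives 100.0 : 71.4 : 12.7.

100.0 : 71.4 : 12.7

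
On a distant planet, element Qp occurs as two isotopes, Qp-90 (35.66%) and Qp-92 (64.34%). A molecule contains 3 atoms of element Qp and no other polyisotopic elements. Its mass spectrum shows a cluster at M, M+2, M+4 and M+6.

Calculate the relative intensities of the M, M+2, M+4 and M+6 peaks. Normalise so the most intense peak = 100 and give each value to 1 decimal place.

10.2 : 55.4 : 100.0 : 60.1

The 3 Qp atoms are independent, so intensities follow the terms of (0.3566 + 0.6434)^3.
P(M) = 0.3566^3 = 0.045347
P(M+2) = 3 × 0.3566^2 × 0.6434^1 = 0.245451
P(M+4) = 3 × 0.3566^1 × 0.6434^2 = 0.442858
P(M+6) = 0.6434^3 = 0.266344
The M+4 peak is largest (0.442858); scaling to 100 gives 10.2 : 55.4 : 100.0 : 60.1.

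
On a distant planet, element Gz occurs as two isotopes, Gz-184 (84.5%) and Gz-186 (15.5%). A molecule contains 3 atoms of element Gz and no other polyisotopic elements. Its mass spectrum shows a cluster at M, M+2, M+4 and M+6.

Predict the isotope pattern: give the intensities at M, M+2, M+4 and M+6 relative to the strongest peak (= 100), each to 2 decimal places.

100.00 : 55.03 : 10.09 : 0.62

Each Gz atom is independently Gz-184 (p = 0.845) or Gz-186 (q = 0.155); the cluster is the binomial expansion (p + q)^3.
P(M) = 0.845^3 = 0.603351
P(M+2) = 3 × 0.845^2 × 0.155^1 = 0.332022
P(M+4) = 3 × 0.845^1 × 0.155^2 = 0.060903
P(M+6) = 0.155^3 = 0.003724
The M peak is largest (0.603351); scaling to 100 gives 100.00 : 55.03 : 10.09 : 0.62.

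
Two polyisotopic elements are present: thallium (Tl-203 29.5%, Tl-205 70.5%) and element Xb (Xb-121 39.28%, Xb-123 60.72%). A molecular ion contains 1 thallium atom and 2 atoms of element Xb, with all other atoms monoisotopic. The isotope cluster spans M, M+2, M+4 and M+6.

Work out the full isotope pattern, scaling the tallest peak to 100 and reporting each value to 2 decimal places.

Thallium pattern (n=1): 0.2950 : 0.7050
Element Xb pattern (n=2): 0.15429184 : 0.47701632 : 0.36869184
Convolve the two distributions (both contribute in 2-u steps):
  M: 0.2950×0.15429184 = 0.045516
  M+2: 0.2950×0.47701632 + 0.7050×0.15429184 = 0.249496
  M+4: 0.2950×0.36869184 + 0.7050×0.47701632 = 0.445061
  M+6: 0.7050×0.36869184 = 0.259928
Scale to base peak (0.445061) = 100: 10.23 : 56.06 : 100.00 : 58.40

10.23 : 56.06 : 100.00 : 58.40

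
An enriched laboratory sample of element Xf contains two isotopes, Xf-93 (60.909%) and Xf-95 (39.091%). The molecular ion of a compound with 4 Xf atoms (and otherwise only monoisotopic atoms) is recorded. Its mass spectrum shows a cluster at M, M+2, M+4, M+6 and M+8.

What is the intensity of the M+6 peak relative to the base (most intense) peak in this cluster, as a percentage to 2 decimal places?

41.19%

Binomial terms of (0.60909 + 0.39091)^4: M 0.1376, M+2 0.3533, M+4 0.3401, M+6 0.1455, M+8 0.0234 → M+2 is the base peak.
P(M+2) = C(4,1) × 0.60909^3 × 0.39091^1 = 4 × 0.22596668 × 0.39091 = 0.353331 (base)
P(M+6) = C(4,3) × 0.60909^1 × 0.39091^3 = 4 × 0.60909 × 0.0597352 = 0.145536
Relative intensity = 0.145536 / 0.353331 × 100 = 41.19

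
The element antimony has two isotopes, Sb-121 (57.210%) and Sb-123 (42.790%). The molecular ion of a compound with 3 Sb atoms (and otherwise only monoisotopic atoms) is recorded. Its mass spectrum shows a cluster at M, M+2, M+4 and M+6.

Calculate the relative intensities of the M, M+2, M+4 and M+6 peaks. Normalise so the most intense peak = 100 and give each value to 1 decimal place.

Expanding (0.57210 + 0.42790)^3:
P(M) = 0.57210^3 = 0.187247
P(M+2) = 3 × 0.57210^2 × 0.42790^1 = 0.420153
P(M+4) = 3 × 0.57210^1 × 0.42790^2 = 0.314252
P(M+6) = 0.42790^3 = 0.078348
The M+2 peak is largest (0.420153); scaling to 100 gives 44.6 : 100.0 : 74.8 : 18.6.

44.6 : 100.0 : 74.8 : 18.6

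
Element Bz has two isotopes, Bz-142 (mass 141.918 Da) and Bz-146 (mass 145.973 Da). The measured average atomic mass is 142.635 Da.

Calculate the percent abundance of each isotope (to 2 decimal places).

Bz-142: 82.32%, Bz-146: 17.68%

Writing the weighted mean with unknown fraction x of Bz-142:
141.918·x + 145.973·(1 − x) = 142.635
(141.918 − 145.973)·x = 142.635 − 145.973
x = -3.338 / -4.055 = 0.82318 → 82.32% Bz-142, 17.68% Bz-146.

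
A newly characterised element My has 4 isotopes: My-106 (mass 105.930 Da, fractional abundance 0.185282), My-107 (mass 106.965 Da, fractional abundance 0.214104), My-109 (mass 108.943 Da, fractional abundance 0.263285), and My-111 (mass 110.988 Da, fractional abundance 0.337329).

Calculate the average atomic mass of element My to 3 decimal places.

108.651 Da

The abundance-weighted mean is 0.185282 × 105.930 + 0.214104 × 106.965 + 0.263285 × 108.943 + 0.337329 × 110.988
= 19.6269 + 22.9016 + 28.6831 + 37.4395 = 108.6511 Da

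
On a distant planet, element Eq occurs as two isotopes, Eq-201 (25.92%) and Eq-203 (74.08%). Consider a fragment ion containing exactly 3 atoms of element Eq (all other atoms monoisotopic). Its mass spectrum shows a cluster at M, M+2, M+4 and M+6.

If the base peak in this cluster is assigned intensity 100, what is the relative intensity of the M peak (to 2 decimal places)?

Binomial terms of (0.2592 + 0.7408)^3: M 0.0174, M+2 0.1493, M+4 0.4267, M+6 0.4065 → M+4 is the base peak.
P(M+4) = C(3,2) × 0.2592^1 × 0.7408^2 = 3 × 0.2592 × 0.54878464 = 0.426735 (base)
P(M) = C(3,0) × 0.2592^3 × 0.7408^0 = 1 × 0.01741426 × 1.0000 = 0.017414
Relative intensity = 0.017414 / 0.426735 × 100 = 4.08

4.08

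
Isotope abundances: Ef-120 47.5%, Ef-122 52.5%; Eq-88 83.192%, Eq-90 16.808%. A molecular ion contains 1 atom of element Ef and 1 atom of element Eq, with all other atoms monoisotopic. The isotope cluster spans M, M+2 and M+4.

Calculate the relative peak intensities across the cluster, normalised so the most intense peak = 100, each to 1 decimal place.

76.5 : 100.0 : 17.1

Element Ef pattern (n=1): 0.4750 : 0.5250
Element Eq pattern (n=1): 0.83192 : 0.16808
Convolve the two distributions (both contribute in 2-u steps):
  M: 0.4750×0.83192 = 0.395162
  M+2: 0.4750×0.16808 + 0.5250×0.83192 = 0.516596
  M+4: 0.5250×0.16808 = 0.088242
Scale to base peak (0.516596) = 100: 76.5 : 100.0 : 17.1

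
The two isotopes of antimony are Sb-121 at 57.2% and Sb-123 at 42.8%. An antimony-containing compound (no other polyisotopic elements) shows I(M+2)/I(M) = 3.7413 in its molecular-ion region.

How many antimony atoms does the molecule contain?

The M+2/M ratio from n Sb atoms is n · q/p = n · 0.428/0.572.
n = 3.7413 × 0.572/0.428 = 5.00 ≈ 5

5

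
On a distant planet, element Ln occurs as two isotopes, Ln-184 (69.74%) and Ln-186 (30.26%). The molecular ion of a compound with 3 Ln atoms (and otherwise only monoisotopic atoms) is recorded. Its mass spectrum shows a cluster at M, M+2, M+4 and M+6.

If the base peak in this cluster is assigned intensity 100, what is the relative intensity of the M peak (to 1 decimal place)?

76.8

Term probabilities: M 0.3392, M+2 0.4415, M+4 0.1916, M+6 0.0277. Base peak = M+2.
P(M+2) = C(3,1) × 0.6974^2 × 0.3026^1 = 3 × 0.48636676 × 0.3026 = 0.441524 (base)
P(M) = C(3,0) × 0.6974^3 × 0.3026^0 = 1 × 0.33919218 × 1.0000 = 0.339192
Relative intensity = 0.339192 / 0.441524 × 100 = 76.8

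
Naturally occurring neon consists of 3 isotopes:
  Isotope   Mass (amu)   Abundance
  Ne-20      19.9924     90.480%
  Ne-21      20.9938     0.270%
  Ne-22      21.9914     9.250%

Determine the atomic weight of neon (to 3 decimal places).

20.180 amu

Ar = Σ fᵢ·mᵢ = 0.90480 × 19.9924 + 0.00270 × 20.9938 + 0.09250 × 21.9914
= 18.08912 + 0.05668 + 2.03420 = 20.18000 amu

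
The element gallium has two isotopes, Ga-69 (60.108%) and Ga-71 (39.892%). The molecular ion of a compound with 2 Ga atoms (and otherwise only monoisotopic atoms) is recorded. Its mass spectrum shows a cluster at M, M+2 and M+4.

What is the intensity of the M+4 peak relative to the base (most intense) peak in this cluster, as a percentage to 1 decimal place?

33.2%

(0.60108 + 0.39892)^2 gives M 0.3613, M+2 0.4796, M+4 0.1591; the largest is M+2.
P(M+2) = C(2,1) × 0.60108^1 × 0.39892^1 = 2 × 0.60108 × 0.39892 = 0.479566 (base)
P(M+4) = C(2,2) × 0.60108^0 × 0.39892^2 = 1 × 1.0000 × 0.15913717 = 0.159137
Relative intensity = 0.159137 / 0.479566 × 100 = 33.2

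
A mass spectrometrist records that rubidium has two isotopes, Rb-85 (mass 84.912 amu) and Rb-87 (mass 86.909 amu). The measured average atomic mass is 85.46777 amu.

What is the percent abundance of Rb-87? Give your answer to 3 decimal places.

27.830%

Writing the weighted mean with unknown fraction x of Rb-85:
84.912·x + 86.909·(1 − x) = 85.46777
(84.912 − 86.909)·x = 85.46777 − 86.909
x = -1.44123 / -1.997 = 0.72170 → 72.170% Rb-85, 27.830% Rb-87.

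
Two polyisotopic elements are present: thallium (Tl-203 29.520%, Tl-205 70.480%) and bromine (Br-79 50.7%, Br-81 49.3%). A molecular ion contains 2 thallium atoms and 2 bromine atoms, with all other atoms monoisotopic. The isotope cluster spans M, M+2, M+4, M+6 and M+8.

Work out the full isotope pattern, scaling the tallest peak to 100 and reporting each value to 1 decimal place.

Thallium pattern (n=2): 0.08714304 : 0.41611392 : 0.49674304
Bromine pattern (n=2): 0.257049 : 0.499902 : 0.243049
Convolve the two distributions (both contribute in 2-u steps):
  M: 0.08714304×0.257049 = 0.022400
  M+2: 0.08714304×0.499902 + 0.41611392×0.257049 = 0.150525
  M+4: 0.08714304×0.243049 + 0.41611392×0.499902 + 0.49674304×0.257049 = 0.356884
  M+6: 0.41611392×0.243049 + 0.49674304×0.499902 = 0.349459
  M+8: 0.49674304×0.243049 = 0.120733
Scale to base peak (0.356884) = 100: 6.3 : 42.2 : 100.0 : 97.9 : 33.8

6.3 : 42.2 : 100.0 : 97.9 : 33.8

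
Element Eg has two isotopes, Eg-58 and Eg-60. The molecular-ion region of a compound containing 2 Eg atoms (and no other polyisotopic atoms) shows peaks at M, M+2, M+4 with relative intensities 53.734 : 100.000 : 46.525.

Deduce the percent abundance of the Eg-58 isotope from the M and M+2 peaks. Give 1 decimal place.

If p is the fraction of Eg that is Eg-58, then I(M+2)/I(M) = [C(2,1)·p^1·(1−p)] / p^2 = 2·(1−p)/p = 100.000/53.734 = 1.8610
(1−p)/p = 1.8610/2 = 0.9305  ⇒  p = 1/(1 + 0.9305) = 0.5180
Eg-58: 51.8%, Eg-60: 48.2%.

51.8%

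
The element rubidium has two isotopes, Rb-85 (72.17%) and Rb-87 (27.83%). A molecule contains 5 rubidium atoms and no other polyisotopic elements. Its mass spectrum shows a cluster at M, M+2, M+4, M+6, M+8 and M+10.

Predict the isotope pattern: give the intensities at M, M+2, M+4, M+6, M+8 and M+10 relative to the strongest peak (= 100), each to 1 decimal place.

Each Rb atom is independently Rb-85 (p = 0.7217) or Rb-87 (q = 0.2783); the cluster is the binomial expansion (p + q)^5.
P(M) = 0.7217^5 = 0.195787
P(M+2) = 5 × 0.7217^4 × 0.2783^1 = 0.377494
P(M+4) = 10 × 0.7217^3 × 0.2783^2 = 0.291136
P(M+6) = 10 × 0.7217^2 × 0.2783^3 = 0.112267
P(M+8) = 5 × 0.7217^1 × 0.2783^4 = 0.021646
P(M+10) = 0.2783^5 = 0.001669
The M+2 peak is largest (0.377494); scaling to 100 gives 51.9 : 100.0 : 77.1 : 29.7 : 5.7 : 0.4.

51.9 : 100.0 : 77.1 : 29.7 : 5.7 : 0.4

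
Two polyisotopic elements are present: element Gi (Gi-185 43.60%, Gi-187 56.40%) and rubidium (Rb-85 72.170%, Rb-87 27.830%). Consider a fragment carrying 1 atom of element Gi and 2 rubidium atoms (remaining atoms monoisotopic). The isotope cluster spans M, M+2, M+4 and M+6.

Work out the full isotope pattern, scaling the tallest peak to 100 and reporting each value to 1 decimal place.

Element Gi pattern (n=1): 0.4360 : 0.5640
Rubidium pattern (n=2): 0.52085089 : 0.40169822 : 0.07745089
Convolve the two distributions (both contribute in 2-u steps):
  M: 0.4360×0.52085089 = 0.227091
  M+2: 0.4360×0.40169822 + 0.5640×0.52085089 = 0.468900
  M+4: 0.4360×0.07745089 + 0.5640×0.40169822 = 0.260326
  M+6: 0.5640×0.07745089 = 0.043682
Scale to base peak (0.468900) = 100: 48.4 : 100.0 : 55.5 : 9.3

48.4 : 100.0 : 55.5 : 9.3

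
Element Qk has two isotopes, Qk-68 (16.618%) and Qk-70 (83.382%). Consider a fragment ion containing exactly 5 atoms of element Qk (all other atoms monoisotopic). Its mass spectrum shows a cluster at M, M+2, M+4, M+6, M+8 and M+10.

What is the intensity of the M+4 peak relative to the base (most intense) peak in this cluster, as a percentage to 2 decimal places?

7.92%

Binomial terms of (0.16618 + 0.83382)^5: M 0.0001, M+2 0.0032, M+4 0.0319, M+6 0.1601, M+8 0.4016, M+10 0.4031 → M+10 is the base peak.
P(M+10) = C(5,5) × 0.16618^0 × 0.83382^5 = 1 × 1.0000 × 0.40305243 = 0.403052 (base)
P(M+4) = C(5,2) × 0.16618^3 × 0.83382^2 = 10 × 0.00458919 × 0.69525579 = 0.031907
Relative intensity = 0.031907 / 0.403052 × 100 = 7.92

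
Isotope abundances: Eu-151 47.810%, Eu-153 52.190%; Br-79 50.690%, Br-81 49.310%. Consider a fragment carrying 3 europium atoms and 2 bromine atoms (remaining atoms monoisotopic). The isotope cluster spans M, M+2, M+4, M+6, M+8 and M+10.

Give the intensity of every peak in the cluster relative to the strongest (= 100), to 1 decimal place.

8.8 : 46.0 : 95.9 : 100.0 : 52.1 : 10.8

Europium pattern (n=3): 0.10928391 : 0.3578871 : 0.39067407 : 0.14215492
Bromine pattern (n=2): 0.25694761 : 0.49990478 : 0.24314761
Convolve the two distributions (both contribute in 2-u steps):
  M: 0.10928391×0.25694761 = 0.028080
  M+2: 0.10928391×0.49990478 + 0.3578871×0.25694761 = 0.146590
  M+4: 0.10928391×0.24314761 + 0.3578871×0.49990478 + 0.39067407×0.25694761 = 0.305864
  M+6: 0.3578871×0.24314761 + 0.39067407×0.49990478 + 0.14215492×0.25694761 = 0.318846
  M+8: 0.39067407×0.24314761 + 0.14215492×0.49990478 = 0.166055
  M+10: 0.14215492×0.24314761 = 0.034565
Scale to base peak (0.318846) = 100: 8.8 : 46.0 : 95.9 : 100.0 : 52.1 : 10.8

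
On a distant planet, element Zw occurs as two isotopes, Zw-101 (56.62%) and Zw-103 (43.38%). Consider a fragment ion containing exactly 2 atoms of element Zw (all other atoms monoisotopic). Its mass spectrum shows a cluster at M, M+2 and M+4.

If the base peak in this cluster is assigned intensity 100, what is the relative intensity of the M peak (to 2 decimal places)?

65.26

Term probabilities: M 0.3206, M+2 0.4912, M+4 0.1882. Base peak = M+2.
P(M+2) = C(2,1) × 0.5662^1 × 0.4338^1 = 2 × 0.5662 × 0.4338 = 0.491235 (base)
P(M) = C(2,0) × 0.5662^2 × 0.4338^0 = 1 × 0.32058244 × 1.0000 = 0.320582
Relative intensity = 0.320582 / 0.491235 × 100 = 65.26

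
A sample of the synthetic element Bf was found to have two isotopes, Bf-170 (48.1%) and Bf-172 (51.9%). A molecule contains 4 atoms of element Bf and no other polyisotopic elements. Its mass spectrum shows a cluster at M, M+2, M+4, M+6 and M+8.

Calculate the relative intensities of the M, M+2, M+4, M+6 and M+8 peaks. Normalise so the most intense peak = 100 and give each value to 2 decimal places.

14.32 : 61.79 : 100.00 : 71.93 : 19.40

Expanding (0.481 + 0.519)^4:
P(M) = 0.481^4 = 0.053528
P(M+2) = 4 × 0.481^3 × 0.519^1 = 0.231027
P(M+4) = 6 × 0.481^2 × 0.519^2 = 0.373918
P(M+6) = 4 × 0.481^1 × 0.519^3 = 0.268972
P(M+8) = 0.519^4 = 0.072555
The M+4 peak is largest (0.373918); scaling to 100 gives 14.32 : 61.79 : 100.00 : 71.93 : 19.40.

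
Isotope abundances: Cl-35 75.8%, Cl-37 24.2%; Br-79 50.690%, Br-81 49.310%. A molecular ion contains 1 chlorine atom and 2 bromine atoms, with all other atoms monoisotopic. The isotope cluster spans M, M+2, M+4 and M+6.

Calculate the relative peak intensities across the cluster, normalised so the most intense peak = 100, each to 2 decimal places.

Chlorine pattern (n=1): 0.7580 : 0.2420
Bromine pattern (n=2): 0.25694761 : 0.49990478 : 0.24314761
Convolve the two distributions (both contribute in 2-u steps):
  M: 0.7580×0.25694761 = 0.194766
  M+2: 0.7580×0.49990478 + 0.2420×0.25694761 = 0.441109
  M+4: 0.7580×0.24314761 + 0.2420×0.49990478 = 0.305283
  M+6: 0.2420×0.24314761 = 0.058842
Scale to base peak (0.441109) = 100: 44.15 : 100.00 : 69.21 : 13.34

44.15 : 100.00 : 69.21 : 13.34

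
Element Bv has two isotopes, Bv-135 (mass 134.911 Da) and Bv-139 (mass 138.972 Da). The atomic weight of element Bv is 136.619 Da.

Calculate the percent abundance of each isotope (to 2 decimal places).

Bv-135: 57.94%, Bv-139: 42.06%

Let x be the fractional abundance of Bv-135; then Bv-139 has abundance 1 − x.
134.911·x + 138.972·(1 − x) = 136.619
(134.911 − 138.972)·x = 136.619 − 138.972
x = -2.353 / -4.061 = 0.57941 → 57.94% Bv-135, 42.06% Bv-139.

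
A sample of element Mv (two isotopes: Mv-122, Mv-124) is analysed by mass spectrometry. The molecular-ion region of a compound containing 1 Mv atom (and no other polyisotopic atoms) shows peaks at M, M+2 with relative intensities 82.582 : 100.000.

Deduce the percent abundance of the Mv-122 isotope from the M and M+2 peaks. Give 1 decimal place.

Let p = fractional abundance of Mv-122. I(M+2)/I(M) = [C(1,1)·p^0·(1−p)] / p^1 = 1·(1−p)/p = 100.000/82.582 = 1.2109
(1−p)/p = 1.2109/1 = 1.2109  ⇒  p = 1/(1 + 1.2109) = 0.4523
Mv-122: 45.2%, Mv-124: 54.8%.

45.2%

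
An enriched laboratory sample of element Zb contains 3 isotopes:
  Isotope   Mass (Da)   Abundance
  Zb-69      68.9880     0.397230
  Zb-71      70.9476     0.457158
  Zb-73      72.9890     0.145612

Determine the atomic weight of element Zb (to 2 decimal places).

70.47 Da

Ar = Σ fᵢ·mᵢ = 0.397230 × 68.9880 + 0.457158 × 70.9476 + 0.145612 × 72.9890
= 27.40410 + 32.43426 + 10.62807 = 70.46643 Da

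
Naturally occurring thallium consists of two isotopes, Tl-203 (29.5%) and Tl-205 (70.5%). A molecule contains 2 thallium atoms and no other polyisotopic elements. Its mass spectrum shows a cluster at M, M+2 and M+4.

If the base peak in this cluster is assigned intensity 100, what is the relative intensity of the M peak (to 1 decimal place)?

(0.295 + 0.705)^2 gives M 0.0870, M+2 0.4160, M+4 0.4970; the largest is M+4.
P(M+4) = C(2,2) × 0.295^0 × 0.705^2 = 1 × 1.0000 × 0.497025 = 0.497025 (base)
P(M) = C(2,0) × 0.295^2 × 0.705^0 = 1 × 0.087025 × 1.0000 = 0.087025
Relative intensity = 0.087025 / 0.497025 × 100 = 17.5

17.5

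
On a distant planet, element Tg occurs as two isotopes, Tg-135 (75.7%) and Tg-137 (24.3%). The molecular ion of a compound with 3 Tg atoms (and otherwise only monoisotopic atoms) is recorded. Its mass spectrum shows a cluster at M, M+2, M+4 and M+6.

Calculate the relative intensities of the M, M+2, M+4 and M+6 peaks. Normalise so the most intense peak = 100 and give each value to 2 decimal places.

100.00 : 96.30 : 30.91 : 3.31

The 3 Tg atoms are independent, so intensities follow the terms of (0.757 + 0.243)^3.
P(M) = 0.757^3 = 0.433798
P(M+2) = 3 × 0.757^2 × 0.243^1 = 0.417753
P(M+4) = 3 × 0.757^1 × 0.243^2 = 0.134100
P(M+6) = 0.243^3 = 0.014349
The M peak is largest (0.433798); scaling to 100 gives 100.00 : 96.30 : 30.91 : 3.31.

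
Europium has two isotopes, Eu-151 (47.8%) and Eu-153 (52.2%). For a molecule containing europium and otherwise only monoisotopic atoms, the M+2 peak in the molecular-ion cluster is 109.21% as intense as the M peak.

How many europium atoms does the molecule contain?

1

With n Eu atoms, P(M+2)/P(M) = C(n,1)·p^(n−1)q / p^n = n·q/p = n · 0.522/0.478.
n = 1.0921 × 0.478/0.522 = 1.00 ≈ 1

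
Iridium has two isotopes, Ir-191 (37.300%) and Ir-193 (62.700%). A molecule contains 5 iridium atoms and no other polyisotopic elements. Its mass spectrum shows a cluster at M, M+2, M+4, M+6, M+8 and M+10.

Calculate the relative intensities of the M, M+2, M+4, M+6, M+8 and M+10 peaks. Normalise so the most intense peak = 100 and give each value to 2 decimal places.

Each Ir atom is independently Ir-191 (p = 0.37300) or Ir-193 (q = 0.62700); the cluster is the binomial expansion (p + q)^5.
P(M) = 0.37300^5 = 0.007220
P(M+2) = 5 × 0.37300^4 × 0.62700^1 = 0.060684
P(M+4) = 10 × 0.37300^3 × 0.62700^2 = 0.204015
P(M+6) = 10 × 0.37300^2 × 0.62700^3 = 0.342942
P(M+8) = 5 × 0.37300^1 × 0.62700^4 = 0.288237
P(M+10) = 0.62700^5 = 0.096903
The M+6 peak is largest (0.342942); scaling to 100 gives 2.11 : 17.70 : 59.49 : 100.00 : 84.05 : 28.26.

2.11 : 17.70 : 59.49 : 100.00 : 84.05 : 28.26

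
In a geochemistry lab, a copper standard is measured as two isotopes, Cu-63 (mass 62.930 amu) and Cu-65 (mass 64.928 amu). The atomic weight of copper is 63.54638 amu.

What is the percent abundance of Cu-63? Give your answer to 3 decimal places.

69.150%

With x = fraction of Cu-63 (so Cu-65 is 1 − x):
62.930·x + 64.928·(1 − x) = 63.54638
(62.930 − 64.928)·x = 63.54638 − 64.928
x = -1.38162 / -1.998 = 0.69150 → 69.150% Cu-63, 30.850% Cu-65.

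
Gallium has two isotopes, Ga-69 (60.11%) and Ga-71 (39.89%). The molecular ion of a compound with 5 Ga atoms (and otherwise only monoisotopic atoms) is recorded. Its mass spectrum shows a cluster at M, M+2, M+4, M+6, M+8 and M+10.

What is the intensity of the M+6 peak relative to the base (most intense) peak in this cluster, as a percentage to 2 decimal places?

Term probabilities: M 0.0785, M+2 0.2604, M+4 0.3456, M+6 0.2293, M+8 0.0761, M+10 0.0101. Base peak = M+4.
P(M+4) = C(5,2) × 0.6011^3 × 0.3989^2 = 10 × 0.21719018 × 0.15912121 = 0.345596 (base)
P(M+6) = C(5,3) × 0.6011^2 × 0.3989^3 = 10 × 0.36132121 × 0.06347345 = 0.229343
Relative intensity = 0.229343 / 0.345596 × 100 = 66.36

66.36%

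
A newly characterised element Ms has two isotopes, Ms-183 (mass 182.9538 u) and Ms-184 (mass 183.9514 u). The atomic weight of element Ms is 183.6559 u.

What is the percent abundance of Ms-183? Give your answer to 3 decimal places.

Writing the weighted mean with unknown fraction x of Ms-183:
182.9538·x + 183.9514·(1 − x) = 183.6559
(182.9538 − 183.9514)·x = 183.6559 − 183.9514
x = -0.2955 / -0.9976 = 0.29621 → 29.621% Ms-183, 70.379% Ms-184.

29.621%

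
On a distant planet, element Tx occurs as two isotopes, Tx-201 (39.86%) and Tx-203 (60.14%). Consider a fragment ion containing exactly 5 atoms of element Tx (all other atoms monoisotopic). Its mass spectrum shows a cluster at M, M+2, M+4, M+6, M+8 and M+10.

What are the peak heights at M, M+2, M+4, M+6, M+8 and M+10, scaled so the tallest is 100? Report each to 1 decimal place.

Expanding (0.3986 + 0.6014)^5:
P(M) = 0.3986^5 = 0.010062
P(M+2) = 5 × 0.3986^4 × 0.6014^1 = 0.075907
P(M+4) = 10 × 0.3986^3 × 0.6014^2 = 0.229054
P(M+6) = 10 × 0.3986^2 × 0.6014^3 = 0.345593
P(M+8) = 5 × 0.3986^1 × 0.6014^4 = 0.260712
P(M+10) = 0.6014^5 = 0.078671
The M+6 peak is largest (0.345593); scaling to 100 gives 2.9 : 22.0 : 66.3 : 100.0 : 75.4 : 22.8.

2.9 : 22.0 : 66.3 : 100.0 : 75.4 : 22.8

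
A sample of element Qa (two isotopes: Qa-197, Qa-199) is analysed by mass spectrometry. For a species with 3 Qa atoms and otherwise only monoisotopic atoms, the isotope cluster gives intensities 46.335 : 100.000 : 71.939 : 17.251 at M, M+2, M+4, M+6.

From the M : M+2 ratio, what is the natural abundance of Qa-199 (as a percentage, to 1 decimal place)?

If p is the fraction of Qa that is Qa-197, then I(M+2)/I(M) = [C(3,1)·p^2·(1−p)] / p^3 = 3·(1−p)/p = 100.000/46.335 = 2.1582
(1−p)/p = 2.1582/3 = 0.7194  ⇒  p = 1/(1 + 0.7194) = 0.5816
Qa-197: 58.2%, Qa-199: 41.8%.

41.8%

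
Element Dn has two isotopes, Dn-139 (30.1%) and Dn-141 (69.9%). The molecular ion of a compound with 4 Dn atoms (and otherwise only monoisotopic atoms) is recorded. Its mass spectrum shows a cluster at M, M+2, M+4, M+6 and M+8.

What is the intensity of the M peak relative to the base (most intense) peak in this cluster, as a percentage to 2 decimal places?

2.00%

Term probabilities: M 0.0082, M+2 0.0762, M+4 0.2656, M+6 0.4112, M+8 0.2387. Base peak = M+6.
P(M+6) = C(4,3) × 0.301^1 × 0.699^3 = 4 × 0.3010 × 0.3415321 = 0.411205 (base)
P(M) = C(4,0) × 0.301^4 × 0.699^0 = 1 × 0.00820854 × 1.0000 = 0.008209
Relative intensity = 0.008209 / 0.411205 × 100 = 2.00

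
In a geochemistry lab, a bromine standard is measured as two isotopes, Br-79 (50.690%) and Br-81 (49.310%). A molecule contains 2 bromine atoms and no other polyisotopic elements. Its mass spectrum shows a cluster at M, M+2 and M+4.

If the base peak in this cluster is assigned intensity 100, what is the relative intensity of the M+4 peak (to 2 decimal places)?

48.64

(0.50690 + 0.49310)^2 gives M 0.2569, M+2 0.4999, M+4 0.2431; the largest is M+2.
P(M+2) = C(2,1) × 0.50690^1 × 0.49310^1 = 2 × 0.5069 × 0.4931 = 0.499905 (base)
P(M+4) = C(2,2) × 0.50690^0 × 0.49310^2 = 1 × 1.0000 × 0.24314761 = 0.243148
Relative intensity = 0.243148 / 0.499905 × 100 = 48.64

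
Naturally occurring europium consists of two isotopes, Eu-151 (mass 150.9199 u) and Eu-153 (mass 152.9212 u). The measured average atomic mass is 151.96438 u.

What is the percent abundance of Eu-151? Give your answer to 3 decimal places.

47.810%

With x = fraction of Eu-151 (so Eu-153 is 1 − x):
150.9199·x + 152.9212·(1 − x) = 151.96438
(150.9199 − 152.9212)·x = 151.96438 − 152.9212
x = -0.95682 / -2.0013 = 0.47810 → 47.810% Eu-151, 52.190% Eu-153.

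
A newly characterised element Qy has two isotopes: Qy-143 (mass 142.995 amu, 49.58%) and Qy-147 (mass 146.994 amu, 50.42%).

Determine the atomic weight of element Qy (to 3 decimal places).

Weight each isotope mass by its fractional abundance: 0.4958 × 142.995 + 0.5042 × 146.994
= 70.8969 + 74.1144 = 145.0113 amu

145.011 amu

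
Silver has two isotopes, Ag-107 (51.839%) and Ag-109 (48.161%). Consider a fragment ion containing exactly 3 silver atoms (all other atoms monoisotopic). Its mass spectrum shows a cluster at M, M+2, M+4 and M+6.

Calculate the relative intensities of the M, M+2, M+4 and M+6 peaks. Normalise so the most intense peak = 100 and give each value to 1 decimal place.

The 3 Ag atoms are independent, so intensities follow the terms of (0.51839 + 0.48161)^3.
P(M) = 0.51839^3 = 0.139306
P(M+2) = 3 × 0.51839^2 × 0.48161^1 = 0.388267
P(M+4) = 3 × 0.51839^1 × 0.48161^2 = 0.360719
P(M+6) = 0.48161^3 = 0.111709
The M+2 peak is largest (0.388267); scaling to 100 gives 35.9 : 100.0 : 92.9 : 28.8.

35.9 : 100.0 : 92.9 : 28.8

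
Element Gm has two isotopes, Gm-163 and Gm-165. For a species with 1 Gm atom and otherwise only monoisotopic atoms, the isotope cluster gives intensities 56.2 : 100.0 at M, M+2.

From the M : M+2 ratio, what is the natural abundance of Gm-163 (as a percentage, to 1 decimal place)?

Let p = fractional abundance of Gm-163. I(M+2)/I(M) = [C(1,1)·p^0·(1−p)] / p^1 = 1·(1−p)/p = 100.0/56.2 = 1.7794
(1−p)/p = 1.7794/1 = 1.7794  ⇒  p = 1/(1 + 1.7794) = 0.3598
Gm-163: 36.0%, Gm-165: 64.0%.

36.0%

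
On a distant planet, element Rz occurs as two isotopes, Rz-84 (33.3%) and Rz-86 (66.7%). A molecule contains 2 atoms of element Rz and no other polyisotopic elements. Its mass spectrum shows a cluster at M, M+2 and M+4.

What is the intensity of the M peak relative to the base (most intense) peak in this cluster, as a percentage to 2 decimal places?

(0.333 + 0.667)^2 gives M 0.1109, M+2 0.4442, M+4 0.4449; the largest is M+4.
P(M+4) = C(2,2) × 0.333^0 × 0.667^2 = 1 × 1.0000 × 0.444889 = 0.444889 (base)
P(M) = C(2,0) × 0.333^2 × 0.667^0 = 1 × 0.110889 × 1.0000 = 0.110889
Relative intensity = 0.110889 / 0.444889 × 100 = 24.93

24.93%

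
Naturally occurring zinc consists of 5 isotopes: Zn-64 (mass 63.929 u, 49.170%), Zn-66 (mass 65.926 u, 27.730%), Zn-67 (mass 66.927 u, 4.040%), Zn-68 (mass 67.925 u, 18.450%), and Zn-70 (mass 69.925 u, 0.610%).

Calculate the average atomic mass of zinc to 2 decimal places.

The abundance-weighted mean is 0.49170 × 63.929 + 0.27730 × 65.926 + 0.04040 × 66.927 + 0.18450 × 67.925 + 0.00610 × 69.925
= 31.4339 + 18.2813 + 2.7039 + 12.5322 + 0.4265 = 65.3778 u

65.38 u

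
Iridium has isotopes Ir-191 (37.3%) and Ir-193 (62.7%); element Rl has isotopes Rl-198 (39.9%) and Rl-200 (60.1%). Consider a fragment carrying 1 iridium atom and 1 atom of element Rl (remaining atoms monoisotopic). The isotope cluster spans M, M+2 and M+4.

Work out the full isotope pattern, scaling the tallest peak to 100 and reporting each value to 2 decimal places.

31.38 : 100.00 : 79.44

Iridium pattern (n=1): 0.3730 : 0.6270
Element Rl pattern (n=1): 0.3990 : 0.6010
Convolve the two distributions (both contribute in 2-u steps):
  M: 0.3730×0.3990 = 0.148827
  M+2: 0.3730×0.6010 + 0.6270×0.3990 = 0.474346
  M+4: 0.6270×0.6010 = 0.376827
Scale to base peak (0.474346) = 100: 31.38 : 100.00 : 79.44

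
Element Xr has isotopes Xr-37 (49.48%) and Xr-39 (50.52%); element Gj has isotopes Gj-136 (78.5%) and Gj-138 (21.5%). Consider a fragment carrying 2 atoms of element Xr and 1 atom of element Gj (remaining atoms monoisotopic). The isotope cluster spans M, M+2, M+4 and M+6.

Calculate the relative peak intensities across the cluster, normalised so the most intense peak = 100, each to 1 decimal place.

Element Xr pattern (n=2): 0.24482704 : 0.49994592 : 0.25522704
Element Gj pattern (n=1): 0.7850 : 0.2150
Convolve the two distributions (both contribute in 2-u steps):
  M: 0.24482704×0.7850 = 0.192189
  M+2: 0.24482704×0.2150 + 0.49994592×0.7850 = 0.445095
  M+4: 0.49994592×0.2150 + 0.25522704×0.7850 = 0.307842
  M+6: 0.25522704×0.2150 = 0.054874
Scale to base peak (0.445095) = 100: 43.2 : 100.0 : 69.2 : 12.3

43.2 : 100.0 : 69.2 : 12.3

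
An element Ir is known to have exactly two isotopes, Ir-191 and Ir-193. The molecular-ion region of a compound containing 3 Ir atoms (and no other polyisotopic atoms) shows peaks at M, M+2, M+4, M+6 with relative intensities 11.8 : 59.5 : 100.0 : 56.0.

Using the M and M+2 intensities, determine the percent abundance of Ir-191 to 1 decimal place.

37.3%

Let p = fractional abundance of Ir-191. I(M+2)/I(M) = [C(3,1)·p^2·(1−p)] / p^3 = 3·(1−p)/p = 59.5/11.8 = 5.0424
(1−p)/p = 5.0424/3 = 1.6808  ⇒  p = 1/(1 + 1.6808) = 0.3730
Ir-191: 37.3%, Ir-193: 62.7%.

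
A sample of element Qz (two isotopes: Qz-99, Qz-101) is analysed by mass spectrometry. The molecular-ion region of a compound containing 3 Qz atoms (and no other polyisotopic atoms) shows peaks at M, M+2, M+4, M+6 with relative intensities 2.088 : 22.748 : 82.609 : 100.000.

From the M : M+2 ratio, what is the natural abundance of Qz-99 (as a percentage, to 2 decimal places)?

Let p = fractional abundance of Qz-99. I(M+2)/I(M) = [C(3,1)·p^2·(1−p)] / p^3 = 3·(1−p)/p = 22.748/2.088 = 10.8946
(1−p)/p = 10.8946/3 = 3.6315  ⇒  p = 1/(1 + 3.6315) = 0.2159
Qz-99: 21.59%, Qz-101: 78.41%.

21.59%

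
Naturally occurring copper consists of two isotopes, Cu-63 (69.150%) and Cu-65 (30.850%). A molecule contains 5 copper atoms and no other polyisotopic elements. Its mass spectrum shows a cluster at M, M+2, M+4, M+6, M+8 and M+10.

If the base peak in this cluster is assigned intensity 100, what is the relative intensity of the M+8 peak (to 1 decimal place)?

(0.69150 + 0.30850)^5 gives M 0.1581, M+2 0.3527, M+4 0.3147, M+6 0.1404, M+8 0.0313, M+10 0.0028; the largest is M+2.
P(M+2) = C(5,1) × 0.69150^4 × 0.30850^1 = 5 × 0.2286487 × 0.3085 = 0.352691 (base)
P(M+8) = C(5,4) × 0.69150^1 × 0.30850^4 = 5 × 0.6915 × 0.00905776 = 0.031317
Relative intensity = 0.031317 / 0.352691 × 100 = 8.9

8.9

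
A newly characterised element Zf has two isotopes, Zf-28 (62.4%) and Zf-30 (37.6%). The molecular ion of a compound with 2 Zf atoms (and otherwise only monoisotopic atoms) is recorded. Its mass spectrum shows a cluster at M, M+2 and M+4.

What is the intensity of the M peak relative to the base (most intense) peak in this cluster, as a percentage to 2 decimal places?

Term probabilities: M 0.3894, M+2 0.4692, M+4 0.1414. Base peak = M+2.
P(M+2) = C(2,1) × 0.624^1 × 0.376^1 = 2 × 0.6240 × 0.3760 = 0.469248 (base)
P(M) = C(2,0) × 0.624^2 × 0.376^0 = 1 × 0.389376 × 1.0000 = 0.389376
Relative intensity = 0.389376 / 0.469248 × 100 = 82.98

82.98%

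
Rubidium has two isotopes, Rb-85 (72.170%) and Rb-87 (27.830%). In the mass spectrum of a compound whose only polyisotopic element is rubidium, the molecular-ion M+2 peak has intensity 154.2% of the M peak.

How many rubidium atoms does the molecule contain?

For n independent Rb atoms, I(M+2)/I(M) = n · (abundance Rb-87) / (abundance Rb-85) = n · 0.27830/0.72170.
n = 1.542 × 0.72170/0.27830 = 4.00 ≈ 4

4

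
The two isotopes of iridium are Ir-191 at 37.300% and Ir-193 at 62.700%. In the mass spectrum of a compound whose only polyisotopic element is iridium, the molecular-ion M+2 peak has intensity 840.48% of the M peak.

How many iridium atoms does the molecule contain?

5

For n independent Ir atoms, I(M+2)/I(M) = n · (abundance Ir-193) / (abundance Ir-191) = n · 0.62700/0.37300.
n = 8.4048 × 0.37300/0.62700 = 5.00 ≈ 5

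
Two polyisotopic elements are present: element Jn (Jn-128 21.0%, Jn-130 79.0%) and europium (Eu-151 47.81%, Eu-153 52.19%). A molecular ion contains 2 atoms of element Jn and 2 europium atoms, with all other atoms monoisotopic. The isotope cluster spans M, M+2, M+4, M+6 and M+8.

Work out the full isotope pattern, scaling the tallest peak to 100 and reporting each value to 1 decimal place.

2.5 : 24.4 : 79.7 : 100.0 : 42.3

Element Jn pattern (n=2): 0.0441 : 0.3318 : 0.6241
Europium pattern (n=2): 0.22857961 : 0.49904078 : 0.27237961
Convolve the two distributions (both contribute in 2-u steps):
  M: 0.0441×0.22857961 = 0.010080
  M+2: 0.0441×0.49904078 + 0.3318×0.22857961 = 0.097850
  M+4: 0.0441×0.27237961 + 0.3318×0.49904078 + 0.6241×0.22857961 = 0.320250
  M+6: 0.3318×0.27237961 + 0.6241×0.49904078 = 0.401827
  M+8: 0.6241×0.27237961 = 0.169992
Scale to base peak (0.401827) = 100: 2.5 : 24.4 : 79.7 : 100.0 : 42.3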